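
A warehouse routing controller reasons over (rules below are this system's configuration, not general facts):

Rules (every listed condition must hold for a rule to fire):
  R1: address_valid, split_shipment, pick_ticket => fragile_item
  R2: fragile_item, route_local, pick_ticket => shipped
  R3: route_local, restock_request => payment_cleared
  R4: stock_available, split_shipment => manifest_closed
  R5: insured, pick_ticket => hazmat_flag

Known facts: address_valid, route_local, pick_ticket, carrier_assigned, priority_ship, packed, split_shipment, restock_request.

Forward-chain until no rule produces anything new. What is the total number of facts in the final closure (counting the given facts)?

11

Round 1: R1 [address_valid, split_shipment, pick_ticket => fragile_item]; R3 [route_local, restock_request => payment_cleared]. Adds fragile_item, payment_cleared.
Round 2: R2 [fragile_item, route_local, pick_ticket => shipped]. Adds shipped.
Closure: {address_valid, carrier_assigned, fragile_item, packed, payment_cleared, pick_ticket, priority_ship, restock_request, route_local, shipped, split_shipment} — 11 facts.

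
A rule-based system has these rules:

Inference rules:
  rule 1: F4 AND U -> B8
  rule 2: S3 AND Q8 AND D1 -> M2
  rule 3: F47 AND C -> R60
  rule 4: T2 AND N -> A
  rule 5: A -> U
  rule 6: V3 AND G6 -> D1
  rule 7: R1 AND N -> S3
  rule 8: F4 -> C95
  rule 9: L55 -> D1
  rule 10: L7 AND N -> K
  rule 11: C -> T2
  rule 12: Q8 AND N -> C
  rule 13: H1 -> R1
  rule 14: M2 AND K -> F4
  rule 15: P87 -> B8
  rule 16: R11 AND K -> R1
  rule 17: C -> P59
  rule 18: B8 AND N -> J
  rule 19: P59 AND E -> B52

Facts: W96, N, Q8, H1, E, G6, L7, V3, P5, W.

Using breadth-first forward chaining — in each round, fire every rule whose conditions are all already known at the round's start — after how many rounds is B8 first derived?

5

Round 1: rule 6 [V3 AND G6 -> D1]; rule 10 [L7 AND N -> K]; rule 12 [Q8 AND N -> C]; rule 13 [H1 -> R1]. New: D1, K, C, R1.
Round 2: rule 7 [R1 AND N -> S3]; rule 11 [C -> T2]; rule 17 [C -> P59]. New: S3, T2, P59.
Round 3: rule 2 [S3 AND Q8 AND D1 -> M2]; rule 4 [T2 AND N -> A]; rule 19 [P59 AND E -> B52]. New: M2, A, B52.
Round 4: rule 5 [A -> U]; rule 14 [M2 AND K -> F4]. New: U, F4.
Round 5: rule 1 [F4 AND U -> B8]; rule 8 [F4 -> C95]. New: B8, C95.
B8 first appears in round 5.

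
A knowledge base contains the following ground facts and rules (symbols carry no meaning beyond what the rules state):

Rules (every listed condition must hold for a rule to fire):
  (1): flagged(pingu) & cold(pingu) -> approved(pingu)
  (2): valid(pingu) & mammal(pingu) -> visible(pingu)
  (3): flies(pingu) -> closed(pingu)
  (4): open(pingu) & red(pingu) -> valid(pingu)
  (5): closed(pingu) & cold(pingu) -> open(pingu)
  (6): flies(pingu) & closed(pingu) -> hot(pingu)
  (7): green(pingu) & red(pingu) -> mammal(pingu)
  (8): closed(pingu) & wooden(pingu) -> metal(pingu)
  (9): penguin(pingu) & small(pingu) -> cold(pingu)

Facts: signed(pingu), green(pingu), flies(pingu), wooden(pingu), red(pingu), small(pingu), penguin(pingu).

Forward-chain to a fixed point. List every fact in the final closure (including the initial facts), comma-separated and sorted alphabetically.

Round 1: (3) [flies(pingu) -> closed(pingu)]; (7) [green(pingu) & red(pingu) -> mammal(pingu)]; (9) [penguin(pingu) & small(pingu) -> cold(pingu)]. Adds closed(pingu), mammal(pingu), cold(pingu).
Round 2: (5) [closed(pingu) & cold(pingu) -> open(pingu)]; (6) [flies(pingu) & closed(pingu) -> hot(pingu)]; (8) [closed(pingu) & wooden(pingu) -> metal(pingu)]. Adds open(pingu), hot(pingu), metal(pingu).
Round 3: (4) [open(pingu) & red(pingu) -> valid(pingu)]. Adds valid(pingu).
Round 4: (2) [valid(pingu) & mammal(pingu) -> visible(pingu)]. Adds visible(pingu).

closed(pingu), cold(pingu), flies(pingu), green(pingu), hot(pingu), mammal(pingu), metal(pingu), open(pingu), penguin(pingu), red(pingu), signed(pingu), small(pingu), valid(pingu), visible(pingu), wooden(pingu)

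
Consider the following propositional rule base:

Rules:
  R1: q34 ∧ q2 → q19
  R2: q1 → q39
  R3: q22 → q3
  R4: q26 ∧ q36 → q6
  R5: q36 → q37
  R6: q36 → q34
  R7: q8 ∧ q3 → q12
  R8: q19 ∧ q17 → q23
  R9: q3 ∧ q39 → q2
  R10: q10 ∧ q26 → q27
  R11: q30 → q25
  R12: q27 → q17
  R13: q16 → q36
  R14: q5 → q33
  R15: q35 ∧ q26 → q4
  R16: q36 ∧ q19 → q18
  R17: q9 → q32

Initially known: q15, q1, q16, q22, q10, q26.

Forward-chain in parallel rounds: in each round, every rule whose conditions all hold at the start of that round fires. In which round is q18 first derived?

[1] R2 [q1 → q39]; R3 [q22 → q3]; R10 [q10 ∧ q26 → q27]; R13 [q16 → q36]. ⇒ new: q39, q3, q27, q36.
[2] R4 [q26 ∧ q36 → q6]; R5 [q36 → q37]; R6 [q36 → q34]; R9 [q3 ∧ q39 → q2]; R12 [q27 → q17]. ⇒ new: q6, q37, q34, q2, q17.
[3] R1 [q34 ∧ q2 → q19]. ⇒ new: q19.
[4] R8 [q19 ∧ q17 → q23]; R16 [q36 ∧ q19 → q18]. ⇒ new: q23, q18.
q18 first appears in round 4.

4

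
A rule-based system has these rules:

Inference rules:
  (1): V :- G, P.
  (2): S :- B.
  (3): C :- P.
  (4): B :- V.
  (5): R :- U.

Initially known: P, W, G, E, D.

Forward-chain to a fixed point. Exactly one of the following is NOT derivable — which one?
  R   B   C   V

Round 1: (1) [V :- G, P.]; (3) [C :- P.]. Adds V, C.
Round 2: (4) [B :- V.]. Adds B.
Round 3: (2) [S :- B.]. Adds S.
Derived: B (round 2), C (round 1), V (round 1). R never appears in any round.

R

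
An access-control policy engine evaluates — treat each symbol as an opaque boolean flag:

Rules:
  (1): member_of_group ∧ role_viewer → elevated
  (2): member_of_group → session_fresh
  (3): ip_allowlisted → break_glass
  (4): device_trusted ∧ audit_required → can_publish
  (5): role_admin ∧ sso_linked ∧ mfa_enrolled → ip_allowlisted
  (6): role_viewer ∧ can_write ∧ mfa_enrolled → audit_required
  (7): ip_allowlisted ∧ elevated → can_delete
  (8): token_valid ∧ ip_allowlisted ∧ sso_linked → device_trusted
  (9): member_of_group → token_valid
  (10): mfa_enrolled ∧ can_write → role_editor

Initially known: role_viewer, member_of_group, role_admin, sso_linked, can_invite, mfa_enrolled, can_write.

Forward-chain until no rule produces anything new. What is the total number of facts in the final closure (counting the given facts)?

17

[1] (1) [member_of_group ∧ role_viewer → elevated]; (2) [member_of_group → session_fresh]; (5) [role_admin ∧ sso_linked ∧ mfa_enrolled → ip_allowlisted]; (6) [role_viewer ∧ can_write ∧ mfa_enrolled → audit_required]; (9) [member_of_group → token_valid]; (10) [mfa_enrolled ∧ can_write → role_editor]. ⇒ new: elevated, session_fresh, ip_allowlisted, audit_required, token_valid, role_editor.
[2] (3) [ip_allowlisted → break_glass]; (7) [ip_allowlisted ∧ elevated → can_delete]; (8) [token_valid ∧ ip_allowlisted ∧ sso_linked → device_trusted]. ⇒ new: break_glass, can_delete, device_trusted.
[3] (4) [device_trusted ∧ audit_required → can_publish]. ⇒ new: can_publish.
Closure: {audit_required, break_glass, can_delete, can_invite, can_publish, can_write, device_trusted, elevated, ip_allowlisted, member_of_group, mfa_enrolled, role_admin, role_editor, role_viewer, session_fresh, sso_linked, token_valid} — 17 facts.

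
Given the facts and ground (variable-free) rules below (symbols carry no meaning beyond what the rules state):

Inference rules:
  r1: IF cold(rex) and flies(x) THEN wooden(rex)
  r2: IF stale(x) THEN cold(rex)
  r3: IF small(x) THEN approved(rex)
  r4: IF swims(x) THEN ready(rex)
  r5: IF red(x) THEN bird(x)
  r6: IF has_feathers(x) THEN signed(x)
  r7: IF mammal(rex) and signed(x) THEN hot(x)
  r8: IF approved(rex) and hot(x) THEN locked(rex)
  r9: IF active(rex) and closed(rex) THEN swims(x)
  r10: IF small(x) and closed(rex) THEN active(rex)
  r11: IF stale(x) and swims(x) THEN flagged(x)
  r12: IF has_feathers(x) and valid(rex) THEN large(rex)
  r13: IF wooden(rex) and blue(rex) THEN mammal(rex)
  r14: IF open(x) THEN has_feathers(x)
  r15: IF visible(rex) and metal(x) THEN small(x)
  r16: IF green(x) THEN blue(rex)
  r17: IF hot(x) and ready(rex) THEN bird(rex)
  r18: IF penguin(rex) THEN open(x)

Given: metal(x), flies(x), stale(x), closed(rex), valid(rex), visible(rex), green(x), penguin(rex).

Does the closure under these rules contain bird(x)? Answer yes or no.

Round 1: r2 [IF stale(x) THEN cold(rex)]; r15 [IF visible(rex) and metal(x) THEN small(x)]; r16 [IF green(x) THEN blue(rex)]; r18 [IF penguin(rex) THEN open(x)]. Adds cold(rex), small(x), blue(rex), open(x).
Round 2: r1 [IF cold(rex) and flies(x) THEN wooden(rex)]; r3 [IF small(x) THEN approved(rex)]; r10 [IF small(x) and closed(rex) THEN active(rex)]; r14 [IF open(x) THEN has_feathers(x)]. Adds wooden(rex), approved(rex), active(rex), has_feathers(x).
Round 3: r6 [IF has_feathers(x) THEN signed(x)]; r9 [IF active(rex) and closed(rex) THEN swims(x)]; r12 [IF has_feathers(x) and valid(rex) THEN large(rex)]; r13 [IF wooden(rex) and blue(rex) THEN mammal(rex)]. Adds signed(x), swims(x), large(rex), mammal(rex).
Round 4: r4 [IF swims(x) THEN ready(rex)]; r7 [IF mammal(rex) and signed(x) THEN hot(x)]; r11 [IF stale(x) and swims(x) THEN flagged(x)]. Adds ready(rex), hot(x), flagged(x).
Round 5: r8 [IF approved(rex) and hot(x) THEN locked(rex)]; r17 [IF hot(x) and ready(rex) THEN bird(rex)]. Adds locked(rex), bird(rex).
Fixed point reached. bird(x) is concluded only by r5; r5 needs red(x) (never derived).

no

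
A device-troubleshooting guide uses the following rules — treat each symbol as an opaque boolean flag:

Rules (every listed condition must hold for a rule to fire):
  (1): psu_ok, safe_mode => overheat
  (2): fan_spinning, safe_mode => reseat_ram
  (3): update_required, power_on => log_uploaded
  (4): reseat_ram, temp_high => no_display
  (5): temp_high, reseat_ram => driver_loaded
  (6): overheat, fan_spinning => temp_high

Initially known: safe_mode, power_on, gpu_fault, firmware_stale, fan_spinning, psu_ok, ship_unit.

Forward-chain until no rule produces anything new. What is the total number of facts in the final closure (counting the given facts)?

Round 1: (1) [psu_ok, safe_mode => overheat]; (2) [fan_spinning, safe_mode => reseat_ram]. Adds overheat, reseat_ram.
Round 2: (6) [overheat, fan_spinning => temp_high]. Adds temp_high.
Round 3: (4) [reseat_ram, temp_high => no_display]; (5) [temp_high, reseat_ram => driver_loaded]. Adds no_display, driver_loaded.
Closure: {driver_loaded, fan_spinning, firmware_stale, gpu_fault, no_display, overheat, power_on, psu_ok, reseat_ram, safe_mode, ship_unit, temp_high} — 12 facts.

12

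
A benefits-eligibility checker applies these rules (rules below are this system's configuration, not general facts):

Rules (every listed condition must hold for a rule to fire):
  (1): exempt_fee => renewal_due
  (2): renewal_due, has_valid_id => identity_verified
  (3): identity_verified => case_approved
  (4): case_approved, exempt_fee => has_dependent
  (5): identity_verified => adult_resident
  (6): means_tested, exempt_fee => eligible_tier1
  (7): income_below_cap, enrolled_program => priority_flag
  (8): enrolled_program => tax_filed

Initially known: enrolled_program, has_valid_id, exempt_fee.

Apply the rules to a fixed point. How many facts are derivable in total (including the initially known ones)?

9

Round 1 fires (1), (8), giving renewal_due, tax_filed.
Round 2 fires (2), giving identity_verified.
Round 3 fires (3), (5), giving case_approved, adult_resident.
Round 4 fires (4), giving has_dependent.
Closure: {adult_resident, case_approved, enrolled_program, exempt_fee, has_dependent, has_valid_id, identity_verified, renewal_due, tax_filed} — 9 facts.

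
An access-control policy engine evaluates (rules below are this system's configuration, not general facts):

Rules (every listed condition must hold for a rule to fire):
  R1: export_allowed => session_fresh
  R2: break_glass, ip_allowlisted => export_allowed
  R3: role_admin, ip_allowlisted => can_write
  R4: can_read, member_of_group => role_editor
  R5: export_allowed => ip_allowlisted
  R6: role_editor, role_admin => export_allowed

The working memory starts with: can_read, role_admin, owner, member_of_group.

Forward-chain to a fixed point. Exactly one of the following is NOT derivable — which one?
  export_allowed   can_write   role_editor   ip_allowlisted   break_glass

break_glass

Round 1 fires R4, giving role_editor.
Round 2 fires R6, giving export_allowed.
Round 3 fires R1, R5, giving session_fresh, ip_allowlisted.
Round 4 fires R3, giving can_write.
Derived: ip_allowlisted (round 3), export_allowed (round 2), can_write (round 4), role_editor (round 1). break_glass never appears in any round.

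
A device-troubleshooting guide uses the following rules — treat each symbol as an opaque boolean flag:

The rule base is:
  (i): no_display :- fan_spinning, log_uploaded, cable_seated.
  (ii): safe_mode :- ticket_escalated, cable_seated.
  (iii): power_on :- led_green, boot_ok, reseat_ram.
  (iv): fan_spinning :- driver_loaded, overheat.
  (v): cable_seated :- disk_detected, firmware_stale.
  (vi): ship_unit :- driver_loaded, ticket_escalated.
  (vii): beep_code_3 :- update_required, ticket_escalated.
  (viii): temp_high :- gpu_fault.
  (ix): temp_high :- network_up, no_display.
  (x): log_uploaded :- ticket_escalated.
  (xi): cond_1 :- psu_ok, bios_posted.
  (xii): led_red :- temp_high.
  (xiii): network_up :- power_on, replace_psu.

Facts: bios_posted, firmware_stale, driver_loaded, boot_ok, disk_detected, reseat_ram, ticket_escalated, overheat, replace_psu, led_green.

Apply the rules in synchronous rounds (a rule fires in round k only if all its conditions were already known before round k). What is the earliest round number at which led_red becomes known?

Round 1 fires (iii), (iv), (v), (vi), (x), giving power_on, fan_spinning, cable_seated, ship_unit, log_uploaded.
Round 2 fires (i), (ii), (xiii), giving no_display, safe_mode, network_up.
Round 3 fires (ix), giving temp_high.
Round 4 fires (xii), giving led_red.
led_red first appears in round 4.

4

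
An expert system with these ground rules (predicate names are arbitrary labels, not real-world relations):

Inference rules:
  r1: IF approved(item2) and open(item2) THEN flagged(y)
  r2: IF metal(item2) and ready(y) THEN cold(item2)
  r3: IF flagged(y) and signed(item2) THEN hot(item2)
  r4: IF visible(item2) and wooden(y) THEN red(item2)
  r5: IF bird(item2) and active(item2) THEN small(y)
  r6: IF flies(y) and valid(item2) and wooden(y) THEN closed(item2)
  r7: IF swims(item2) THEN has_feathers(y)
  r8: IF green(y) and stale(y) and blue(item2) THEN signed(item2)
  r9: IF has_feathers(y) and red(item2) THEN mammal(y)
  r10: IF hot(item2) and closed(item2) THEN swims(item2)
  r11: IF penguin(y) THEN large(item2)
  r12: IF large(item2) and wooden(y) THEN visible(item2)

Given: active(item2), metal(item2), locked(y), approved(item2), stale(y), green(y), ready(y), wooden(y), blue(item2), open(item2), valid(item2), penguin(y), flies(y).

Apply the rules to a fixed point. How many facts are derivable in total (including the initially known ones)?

Round 1 fires r1, r2, r6, r8, r11, giving flagged(y), cold(item2), closed(item2), signed(item2), large(item2).
Round 2 fires r3, r12, giving hot(item2), visible(item2).
Round 3 fires r4, r10, giving red(item2), swims(item2).
Round 4 fires r7, giving has_feathers(y).
Round 5 fires r9, giving mammal(y).
Closure: {active(item2), approved(item2), blue(item2), closed(item2), cold(item2), flagged(y), flies(y), green(y), has_feathers(y), hot(item2), large(item2), locked(y), mammal(y), metal(item2), open(item2), penguin(y), ready(y), red(item2), signed(item2), stale(y), swims(item2), valid(item2), visible(item2), wooden(y)} — 24 facts.

24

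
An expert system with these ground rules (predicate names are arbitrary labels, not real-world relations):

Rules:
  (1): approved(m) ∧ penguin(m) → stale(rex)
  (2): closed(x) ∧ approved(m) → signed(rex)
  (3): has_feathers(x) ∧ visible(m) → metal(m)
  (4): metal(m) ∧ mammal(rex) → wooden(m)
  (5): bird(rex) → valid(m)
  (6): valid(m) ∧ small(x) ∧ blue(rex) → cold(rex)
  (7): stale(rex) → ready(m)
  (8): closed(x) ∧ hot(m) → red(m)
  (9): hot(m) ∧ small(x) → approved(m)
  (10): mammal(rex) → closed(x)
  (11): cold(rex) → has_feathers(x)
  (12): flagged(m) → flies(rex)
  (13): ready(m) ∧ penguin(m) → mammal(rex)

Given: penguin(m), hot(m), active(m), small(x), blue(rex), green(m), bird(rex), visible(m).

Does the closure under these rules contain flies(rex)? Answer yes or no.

Round 1: (5) [bird(rex) → valid(m)]; (9) [hot(m) ∧ small(x) → approved(m)]. New: valid(m), approved(m).
Round 2: (1) [approved(m) ∧ penguin(m) → stale(rex)]; (6) [valid(m) ∧ small(x) ∧ blue(rex) → cold(rex)]. New: stale(rex), cold(rex).
Round 3: (7) [stale(rex) → ready(m)]; (11) [cold(rex) → has_feathers(x)]. New: ready(m), has_feathers(x).
Round 4: (3) [has_feathers(x) ∧ visible(m) → metal(m)]; (13) [ready(m) ∧ penguin(m) → mammal(rex)]. New: metal(m), mammal(rex).
Round 5: (4) [metal(m) ∧ mammal(rex) → wooden(m)]; (10) [mammal(rex) → closed(x)]. New: wooden(m), closed(x).
Round 6: (2) [closed(x) ∧ approved(m) → signed(rex)]; (8) [closed(x) ∧ hot(m) → red(m)]. New: signed(rex), red(m).
Fixed point reached. flies(rex) is concluded only by (12); (12) needs flagged(m) (never derived).

no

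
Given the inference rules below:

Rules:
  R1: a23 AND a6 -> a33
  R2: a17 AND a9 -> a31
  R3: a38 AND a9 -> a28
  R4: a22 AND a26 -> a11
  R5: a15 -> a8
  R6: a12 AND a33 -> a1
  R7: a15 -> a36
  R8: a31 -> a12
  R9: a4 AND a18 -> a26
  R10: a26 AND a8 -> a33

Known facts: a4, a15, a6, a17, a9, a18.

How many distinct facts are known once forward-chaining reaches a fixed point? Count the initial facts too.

13

Round 1 fires R2, R5, R7, R9, giving a31, a8, a36, a26.
Round 2 fires R8, R10, giving a12, a33.
Round 3 fires R6, giving a1.
Closure: {a1, a12, a15, a17, a18, a26, a31, a33, a36, a4, a6, a8, a9} — 13 facts.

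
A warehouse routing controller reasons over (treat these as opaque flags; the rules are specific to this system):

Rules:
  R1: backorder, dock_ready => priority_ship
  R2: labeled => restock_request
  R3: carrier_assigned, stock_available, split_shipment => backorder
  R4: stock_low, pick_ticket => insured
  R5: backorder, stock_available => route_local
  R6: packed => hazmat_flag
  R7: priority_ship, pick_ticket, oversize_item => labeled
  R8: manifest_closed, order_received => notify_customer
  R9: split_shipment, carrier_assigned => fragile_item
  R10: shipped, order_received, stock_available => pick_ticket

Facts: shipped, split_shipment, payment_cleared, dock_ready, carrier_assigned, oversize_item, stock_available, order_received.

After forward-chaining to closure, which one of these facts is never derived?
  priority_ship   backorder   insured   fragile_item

Round 1: R3 [carrier_assigned, stock_available, split_shipment => backorder]; R9 [split_shipment, carrier_assigned => fragile_item]; R10 [shipped, order_received, stock_available => pick_ticket]. New: backorder, fragile_item, pick_ticket.
Round 2: R1 [backorder, dock_ready => priority_ship]; R5 [backorder, stock_available => route_local]. New: priority_ship, route_local.
Round 3: R7 [priority_ship, pick_ticket, oversize_item => labeled]. New: labeled.
Round 4: R2 [labeled => restock_request]. New: restock_request.
Derived: priority_ship (round 2), fragile_item (round 1), backorder (round 1). insured never appears in any round.

insured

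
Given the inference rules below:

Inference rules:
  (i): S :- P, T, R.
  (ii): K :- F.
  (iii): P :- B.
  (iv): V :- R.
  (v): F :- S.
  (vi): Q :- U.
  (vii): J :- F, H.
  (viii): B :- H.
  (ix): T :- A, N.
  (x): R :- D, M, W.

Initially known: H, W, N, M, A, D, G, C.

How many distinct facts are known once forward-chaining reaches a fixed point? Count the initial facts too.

17

Round 1: (viii) [B :- H.]; (ix) [T :- A, N.]; (x) [R :- D, M, W.]. New: B, T, R.
Round 2: (iii) [P :- B.]; (iv) [V :- R.]. New: P, V.
Round 3: (i) [S :- P, T, R.]. New: S.
Round 4: (v) [F :- S.]. New: F.
Round 5: (ii) [K :- F.]; (vii) [J :- F, H.]. New: K, J.
Closure: {A, B, C, D, F, G, H, J, K, M, N, P, R, S, T, V, W} — 17 facts.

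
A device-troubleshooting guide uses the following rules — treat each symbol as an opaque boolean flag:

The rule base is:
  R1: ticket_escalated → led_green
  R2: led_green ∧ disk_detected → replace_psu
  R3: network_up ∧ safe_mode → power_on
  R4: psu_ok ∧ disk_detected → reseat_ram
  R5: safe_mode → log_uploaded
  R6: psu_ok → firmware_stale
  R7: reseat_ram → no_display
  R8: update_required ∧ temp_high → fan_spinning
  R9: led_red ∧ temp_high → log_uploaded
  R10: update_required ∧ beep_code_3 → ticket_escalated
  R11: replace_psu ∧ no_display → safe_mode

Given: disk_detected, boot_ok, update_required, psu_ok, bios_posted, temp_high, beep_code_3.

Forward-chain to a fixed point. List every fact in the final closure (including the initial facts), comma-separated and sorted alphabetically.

beep_code_3, bios_posted, boot_ok, disk_detected, fan_spinning, firmware_stale, led_green, log_uploaded, no_display, psu_ok, replace_psu, reseat_ram, safe_mode, temp_high, ticket_escalated, update_required

[1] R4 [psu_ok ∧ disk_detected → reseat_ram]; R6 [psu_ok → firmware_stale]; R8 [update_required ∧ temp_high → fan_spinning]; R10 [update_required ∧ beep_code_3 → ticket_escalated]. ⇒ new: reseat_ram, firmware_stale, fan_spinning, ticket_escalated.
[2] R1 [ticket_escalated → led_green]; R7 [reseat_ram → no_display]. ⇒ new: led_green, no_display.
[3] R2 [led_green ∧ disk_detected → replace_psu]. ⇒ new: replace_psu.
[4] R11 [replace_psu ∧ no_display → safe_mode]. ⇒ new: safe_mode.
[5] R5 [safe_mode → log_uploaded]. ⇒ new: log_uploaded.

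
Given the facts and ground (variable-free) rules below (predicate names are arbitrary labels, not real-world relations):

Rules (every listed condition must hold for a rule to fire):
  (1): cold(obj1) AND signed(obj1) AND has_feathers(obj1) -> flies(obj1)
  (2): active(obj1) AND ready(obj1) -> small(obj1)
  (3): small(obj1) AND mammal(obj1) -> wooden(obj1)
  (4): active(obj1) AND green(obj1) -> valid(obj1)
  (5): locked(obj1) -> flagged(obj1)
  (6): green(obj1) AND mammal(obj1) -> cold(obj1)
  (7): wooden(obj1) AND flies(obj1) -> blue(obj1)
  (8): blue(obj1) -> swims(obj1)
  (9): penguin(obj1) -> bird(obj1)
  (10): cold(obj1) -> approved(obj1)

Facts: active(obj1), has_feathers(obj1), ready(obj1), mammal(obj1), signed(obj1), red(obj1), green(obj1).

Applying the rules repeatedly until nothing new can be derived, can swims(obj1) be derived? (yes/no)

Round 1: (2) [active(obj1) AND ready(obj1) -> small(obj1)]; (4) [active(obj1) AND green(obj1) -> valid(obj1)]; (6) [green(obj1) AND mammal(obj1) -> cold(obj1)]. New: small(obj1), valid(obj1), cold(obj1).
Round 2: (1) [cold(obj1) AND signed(obj1) AND has_feathers(obj1) -> flies(obj1)]; (3) [small(obj1) AND mammal(obj1) -> wooden(obj1)]; (10) [cold(obj1) -> approved(obj1)]. New: flies(obj1), wooden(obj1), approved(obj1).
Round 3: (7) [wooden(obj1) AND flies(obj1) -> blue(obj1)]. New: blue(obj1).
Round 4: (8) [blue(obj1) -> swims(obj1)]. New: swims(obj1).
swims(obj1) appears in round 4, so it is derivable.

yes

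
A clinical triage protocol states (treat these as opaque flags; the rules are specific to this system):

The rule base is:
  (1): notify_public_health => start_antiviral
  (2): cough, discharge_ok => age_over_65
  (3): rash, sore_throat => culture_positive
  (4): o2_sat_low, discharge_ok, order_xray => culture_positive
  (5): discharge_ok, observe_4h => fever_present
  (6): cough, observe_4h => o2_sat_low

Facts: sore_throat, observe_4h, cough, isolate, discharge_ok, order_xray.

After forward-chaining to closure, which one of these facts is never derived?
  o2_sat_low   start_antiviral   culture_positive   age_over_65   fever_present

start_antiviral

Round 1 — (2), (5), (6), derive age_over_65, fever_present, o2_sat_low.
Round 2 — (4), derive culture_positive.
Derived: fever_present (round 1), culture_positive (round 2), age_over_65 (round 1), o2_sat_low (round 1). start_antiviral never appears in any round.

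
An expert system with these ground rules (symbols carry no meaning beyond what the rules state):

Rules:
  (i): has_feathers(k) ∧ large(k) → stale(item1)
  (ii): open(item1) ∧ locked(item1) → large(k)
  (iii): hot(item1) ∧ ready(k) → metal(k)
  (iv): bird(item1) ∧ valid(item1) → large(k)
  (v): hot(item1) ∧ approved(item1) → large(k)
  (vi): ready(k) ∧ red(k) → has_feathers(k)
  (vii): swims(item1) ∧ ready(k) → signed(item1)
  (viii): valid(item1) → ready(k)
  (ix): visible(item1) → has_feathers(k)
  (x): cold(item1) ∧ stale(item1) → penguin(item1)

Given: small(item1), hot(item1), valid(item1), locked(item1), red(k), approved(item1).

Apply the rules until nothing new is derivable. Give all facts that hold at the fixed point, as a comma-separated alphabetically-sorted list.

approved(item1), has_feathers(k), hot(item1), large(k), locked(item1), metal(k), ready(k), red(k), small(item1), stale(item1), valid(item1)

[1] (v) [hot(item1) ∧ approved(item1) → large(k)]; (viii) [valid(item1) → ready(k)]. ⇒ new: large(k), ready(k).
[2] (iii) [hot(item1) ∧ ready(k) → metal(k)]; (vi) [ready(k) ∧ red(k) → has_feathers(k)]. ⇒ new: metal(k), has_feathers(k).
[3] (i) [has_feathers(k) ∧ large(k) → stale(item1)]. ⇒ new: stale(item1).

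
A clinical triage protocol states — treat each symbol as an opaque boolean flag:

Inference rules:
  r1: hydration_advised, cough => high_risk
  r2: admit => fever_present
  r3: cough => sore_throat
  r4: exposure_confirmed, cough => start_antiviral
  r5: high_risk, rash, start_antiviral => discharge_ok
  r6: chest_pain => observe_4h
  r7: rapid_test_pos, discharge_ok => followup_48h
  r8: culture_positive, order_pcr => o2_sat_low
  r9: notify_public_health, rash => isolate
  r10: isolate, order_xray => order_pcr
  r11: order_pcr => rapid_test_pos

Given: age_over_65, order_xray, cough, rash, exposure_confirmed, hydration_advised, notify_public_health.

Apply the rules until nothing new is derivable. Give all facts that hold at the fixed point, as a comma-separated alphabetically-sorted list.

age_over_65, cough, discharge_ok, exposure_confirmed, followup_48h, high_risk, hydration_advised, isolate, notify_public_health, order_pcr, order_xray, rapid_test_pos, rash, sore_throat, start_antiviral

Round 1 — r1, r3, r4, r9, derive high_risk, sore_throat, start_antiviral, isolate.
Round 2 — r5, r10, derive discharge_ok, order_pcr.
Round 3 — r11, derive rapid_test_pos.
Round 4 — r7, derive followup_48h.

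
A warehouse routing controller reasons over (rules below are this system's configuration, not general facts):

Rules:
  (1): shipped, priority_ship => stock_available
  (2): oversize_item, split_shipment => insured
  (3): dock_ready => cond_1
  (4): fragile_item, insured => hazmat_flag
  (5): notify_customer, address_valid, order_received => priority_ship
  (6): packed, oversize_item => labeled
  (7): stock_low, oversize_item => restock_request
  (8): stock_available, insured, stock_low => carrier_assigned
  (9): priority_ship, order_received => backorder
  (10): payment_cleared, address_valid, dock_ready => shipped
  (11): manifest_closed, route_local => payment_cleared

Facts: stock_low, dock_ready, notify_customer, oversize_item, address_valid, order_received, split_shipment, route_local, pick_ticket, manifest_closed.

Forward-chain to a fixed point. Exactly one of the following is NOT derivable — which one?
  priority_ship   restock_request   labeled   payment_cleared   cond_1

labeled

Round 1 fires (2), (3), (5), (7), (11), giving insured, cond_1, priority_ship, restock_request, payment_cleared.
Round 2 fires (9), (10), giving backorder, shipped.
Round 3 fires (1), giving stock_available.
Round 4 fires (8), giving carrier_assigned.
Derived: restock_request (round 1), cond_1 (round 1), payment_cleared (round 1), priority_ship (round 1). labeled never appears in any round.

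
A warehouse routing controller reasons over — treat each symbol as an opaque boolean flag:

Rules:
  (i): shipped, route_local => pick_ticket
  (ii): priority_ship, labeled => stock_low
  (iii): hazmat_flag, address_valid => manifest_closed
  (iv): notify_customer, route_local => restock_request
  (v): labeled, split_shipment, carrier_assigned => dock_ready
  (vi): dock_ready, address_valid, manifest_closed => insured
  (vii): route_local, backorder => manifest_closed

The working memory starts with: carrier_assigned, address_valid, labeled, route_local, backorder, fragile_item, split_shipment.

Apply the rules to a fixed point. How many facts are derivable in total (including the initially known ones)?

Round 1: (v) [labeled, split_shipment, carrier_assigned => dock_ready]; (vii) [route_local, backorder => manifest_closed]. Adds dock_ready, manifest_closed.
Round 2: (vi) [dock_ready, address_valid, manifest_closed => insured]. Adds insured.
Closure: {address_valid, backorder, carrier_assigned, dock_ready, fragile_item, insured, labeled, manifest_closed, route_local, split_shipment} — 10 facts.

10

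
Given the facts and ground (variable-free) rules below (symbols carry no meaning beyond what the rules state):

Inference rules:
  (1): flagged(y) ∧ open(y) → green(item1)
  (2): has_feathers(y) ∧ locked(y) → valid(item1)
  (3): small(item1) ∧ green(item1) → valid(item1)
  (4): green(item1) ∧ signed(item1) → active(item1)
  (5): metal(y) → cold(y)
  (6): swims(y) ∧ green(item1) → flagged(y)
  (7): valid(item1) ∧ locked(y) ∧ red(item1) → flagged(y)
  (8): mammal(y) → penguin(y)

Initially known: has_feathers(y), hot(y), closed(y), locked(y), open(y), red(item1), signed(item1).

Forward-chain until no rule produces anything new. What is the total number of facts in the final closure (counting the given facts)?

11

[1] (2) [has_feathers(y) ∧ locked(y) → valid(item1)]. ⇒ new: valid(item1).
[2] (7) [valid(item1) ∧ locked(y) ∧ red(item1) → flagged(y)]. ⇒ new: flagged(y).
[3] (1) [flagged(y) ∧ open(y) → green(item1)]. ⇒ new: green(item1).
[4] (4) [green(item1) ∧ signed(item1) → active(item1)]. ⇒ new: active(item1).
Closure: {active(item1), closed(y), flagged(y), green(item1), has_feathers(y), hot(y), locked(y), open(y), red(item1), signed(item1), valid(item1)} — 11 facts.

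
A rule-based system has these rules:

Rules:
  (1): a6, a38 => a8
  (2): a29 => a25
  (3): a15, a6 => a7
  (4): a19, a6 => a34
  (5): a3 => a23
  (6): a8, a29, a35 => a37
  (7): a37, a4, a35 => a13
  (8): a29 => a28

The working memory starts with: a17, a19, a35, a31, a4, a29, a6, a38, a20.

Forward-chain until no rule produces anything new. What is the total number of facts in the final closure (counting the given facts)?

15

Round 1: (1) [a6, a38 => a8]; (2) [a29 => a25]; (4) [a19, a6 => a34]; (8) [a29 => a28]. New: a8, a25, a34, a28.
Round 2: (6) [a8, a29, a35 => a37]. New: a37.
Round 3: (7) [a37, a4, a35 => a13]. New: a13.
Closure: {a13, a17, a19, a20, a25, a28, a29, a31, a34, a35, a37, a38, a4, a6, a8} — 15 facts.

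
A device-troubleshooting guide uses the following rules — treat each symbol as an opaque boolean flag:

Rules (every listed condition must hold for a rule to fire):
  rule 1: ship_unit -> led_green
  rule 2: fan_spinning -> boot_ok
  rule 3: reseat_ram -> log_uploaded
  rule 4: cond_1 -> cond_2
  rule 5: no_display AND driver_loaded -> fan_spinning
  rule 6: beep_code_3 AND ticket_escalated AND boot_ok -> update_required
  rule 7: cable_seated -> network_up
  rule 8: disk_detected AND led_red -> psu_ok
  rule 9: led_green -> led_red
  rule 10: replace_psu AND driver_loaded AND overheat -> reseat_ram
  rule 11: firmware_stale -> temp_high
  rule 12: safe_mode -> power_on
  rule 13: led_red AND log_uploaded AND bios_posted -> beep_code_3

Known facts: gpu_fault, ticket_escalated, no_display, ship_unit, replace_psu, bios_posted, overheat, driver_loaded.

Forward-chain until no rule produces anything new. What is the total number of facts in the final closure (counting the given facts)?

16

[1] rule 1 [ship_unit -> led_green]; rule 5 [no_display AND driver_loaded -> fan_spinning]; rule 10 [replace_psu AND driver_loaded AND overheat -> reseat_ram]. ⇒ new: led_green, fan_spinning, reseat_ram.
[2] rule 2 [fan_spinning -> boot_ok]; rule 3 [reseat_ram -> log_uploaded]; rule 9 [led_green -> led_red]. ⇒ new: boot_ok, log_uploaded, led_red.
[3] rule 13 [led_red AND log_uploaded AND bios_posted -> beep_code_3]. ⇒ new: beep_code_3.
[4] rule 6 [beep_code_3 AND ticket_escalated AND boot_ok -> update_required]. ⇒ new: update_required.
Closure: {beep_code_3, bios_posted, boot_ok, driver_loaded, fan_spinning, gpu_fault, led_green, led_red, log_uploaded, no_display, overheat, replace_psu, reseat_ram, ship_unit, ticket_escalated, update_required} — 16 facts.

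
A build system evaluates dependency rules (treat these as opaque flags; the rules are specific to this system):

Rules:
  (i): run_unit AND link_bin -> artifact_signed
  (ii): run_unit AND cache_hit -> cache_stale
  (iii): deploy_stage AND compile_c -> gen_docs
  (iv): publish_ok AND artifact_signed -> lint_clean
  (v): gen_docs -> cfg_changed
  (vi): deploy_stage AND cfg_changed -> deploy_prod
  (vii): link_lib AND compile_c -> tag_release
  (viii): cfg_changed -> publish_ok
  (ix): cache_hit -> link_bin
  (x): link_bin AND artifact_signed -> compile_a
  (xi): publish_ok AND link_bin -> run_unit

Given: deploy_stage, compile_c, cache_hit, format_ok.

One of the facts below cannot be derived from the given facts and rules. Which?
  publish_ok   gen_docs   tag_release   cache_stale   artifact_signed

tag_release

Round 1: (iii) [deploy_stage AND compile_c -> gen_docs]; (ix) [cache_hit -> link_bin]. New: gen_docs, link_bin.
Round 2: (v) [gen_docs -> cfg_changed]. New: cfg_changed.
Round 3: (vi) [deploy_stage AND cfg_changed -> deploy_prod]; (viii) [cfg_changed -> publish_ok]. New: deploy_prod, publish_ok.
Round 4: (xi) [publish_ok AND link_bin -> run_unit]. New: run_unit.
Round 5: (i) [run_unit AND link_bin -> artifact_signed]; (ii) [run_unit AND cache_hit -> cache_stale]. New: artifact_signed, cache_stale.
Round 6: (iv) [publish_ok AND artifact_signed -> lint_clean]; (x) [link_bin AND artifact_signed -> compile_a]. New: lint_clean, compile_a.
Derived: cache_stale (round 5), gen_docs (round 1), artifact_signed (round 5), publish_ok (round 3). tag_release never appears in any round.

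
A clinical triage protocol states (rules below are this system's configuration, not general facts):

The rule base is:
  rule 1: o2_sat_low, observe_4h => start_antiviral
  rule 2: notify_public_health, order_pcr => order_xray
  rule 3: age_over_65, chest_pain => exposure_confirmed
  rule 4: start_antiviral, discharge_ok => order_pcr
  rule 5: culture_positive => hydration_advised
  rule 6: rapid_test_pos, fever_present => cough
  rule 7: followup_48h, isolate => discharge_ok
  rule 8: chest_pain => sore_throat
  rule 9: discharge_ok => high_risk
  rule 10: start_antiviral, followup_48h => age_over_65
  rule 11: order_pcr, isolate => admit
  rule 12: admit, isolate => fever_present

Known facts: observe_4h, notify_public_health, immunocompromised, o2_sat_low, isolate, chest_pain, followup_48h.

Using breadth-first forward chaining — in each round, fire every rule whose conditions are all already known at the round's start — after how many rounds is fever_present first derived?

Round 1 — rule 1, rule 7, rule 8, derive start_antiviral, discharge_ok, sore_throat.
Round 2 — rule 4, rule 9, rule 10, derive order_pcr, high_risk, age_over_65.
Round 3 — rule 2, rule 3, rule 11, derive order_xray, exposure_confirmed, admit.
Round 4 — rule 12, derive fever_present.
fever_present first appears in round 4.

4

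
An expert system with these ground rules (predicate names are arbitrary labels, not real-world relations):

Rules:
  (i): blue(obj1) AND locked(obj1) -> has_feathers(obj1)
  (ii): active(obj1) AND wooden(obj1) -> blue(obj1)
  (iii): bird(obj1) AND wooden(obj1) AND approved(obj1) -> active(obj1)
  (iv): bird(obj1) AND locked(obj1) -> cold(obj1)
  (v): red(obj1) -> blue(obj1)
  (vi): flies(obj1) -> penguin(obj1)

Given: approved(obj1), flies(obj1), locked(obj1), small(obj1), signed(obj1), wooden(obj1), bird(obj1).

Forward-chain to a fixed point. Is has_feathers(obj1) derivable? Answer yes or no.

yes

Round 1 fires (iii), (iv), (vi), giving active(obj1), cold(obj1), penguin(obj1).
Round 2 fires (ii), giving blue(obj1).
Round 3 fires (i), giving has_feathers(obj1).
has_feathers(obj1) appears in round 3, so it is derivable.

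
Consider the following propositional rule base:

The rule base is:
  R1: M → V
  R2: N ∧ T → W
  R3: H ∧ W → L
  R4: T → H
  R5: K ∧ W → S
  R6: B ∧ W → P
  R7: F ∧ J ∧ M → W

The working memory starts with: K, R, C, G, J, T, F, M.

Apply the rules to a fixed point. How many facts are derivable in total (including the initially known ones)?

13

Round 1: R1 [M → V]; R4 [T → H]; R7 [F ∧ J ∧ M → W]. New: V, H, W.
Round 2: R3 [H ∧ W → L]; R5 [K ∧ W → S]. New: L, S.
Closure: {C, F, G, H, J, K, L, M, R, S, T, V, W} — 13 facts.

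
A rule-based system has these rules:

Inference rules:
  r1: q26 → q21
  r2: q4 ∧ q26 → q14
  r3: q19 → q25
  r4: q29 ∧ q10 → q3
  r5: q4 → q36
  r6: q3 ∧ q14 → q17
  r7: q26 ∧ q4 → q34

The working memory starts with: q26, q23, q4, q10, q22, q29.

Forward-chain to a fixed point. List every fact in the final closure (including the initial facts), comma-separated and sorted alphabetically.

Round 1 — r1, r2, r4, r5, r7, derive q21, q14, q3, q36, q34.
Round 2 — r6, derive q17.

q10, q14, q17, q21, q22, q23, q26, q29, q3, q34, q36, q4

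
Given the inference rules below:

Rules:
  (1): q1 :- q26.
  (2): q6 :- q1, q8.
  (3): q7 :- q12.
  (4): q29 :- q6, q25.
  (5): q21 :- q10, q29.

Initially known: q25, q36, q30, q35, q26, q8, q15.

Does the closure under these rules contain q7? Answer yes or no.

no

Round 1: (1) [q1 :- q26.]. New: q1.
Round 2: (2) [q6 :- q1, q8.]. New: q6.
Round 3: (4) [q29 :- q6, q25.]. New: q29.
Fixed point reached. q7 is concluded only by (3); (3) needs q12 (never derived).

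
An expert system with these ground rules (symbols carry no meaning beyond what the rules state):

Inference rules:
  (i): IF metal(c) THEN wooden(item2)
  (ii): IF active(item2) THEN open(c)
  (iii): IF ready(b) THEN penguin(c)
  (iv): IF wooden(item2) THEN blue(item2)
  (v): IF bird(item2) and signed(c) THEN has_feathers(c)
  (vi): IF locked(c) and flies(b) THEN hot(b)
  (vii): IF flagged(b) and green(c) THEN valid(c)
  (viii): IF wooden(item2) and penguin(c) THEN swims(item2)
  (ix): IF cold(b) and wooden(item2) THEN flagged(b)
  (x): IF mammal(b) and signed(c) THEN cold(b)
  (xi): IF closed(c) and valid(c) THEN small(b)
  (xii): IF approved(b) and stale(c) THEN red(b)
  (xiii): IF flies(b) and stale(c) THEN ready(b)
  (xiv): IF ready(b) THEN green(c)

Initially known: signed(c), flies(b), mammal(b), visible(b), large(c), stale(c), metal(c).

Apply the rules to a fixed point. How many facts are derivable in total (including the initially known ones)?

16

Round 1 fires (i), (x), (xiii), giving wooden(item2), cold(b), ready(b).
Round 2 fires (iii), (iv), (ix), (xiv), giving penguin(c), blue(item2), flagged(b), green(c).
Round 3 fires (vii), (viii), giving valid(c), swims(item2).
Closure: {blue(item2), cold(b), flagged(b), flies(b), green(c), large(c), mammal(b), metal(c), penguin(c), ready(b), signed(c), stale(c), swims(item2), valid(c), visible(b), wooden(item2)} — 16 facts.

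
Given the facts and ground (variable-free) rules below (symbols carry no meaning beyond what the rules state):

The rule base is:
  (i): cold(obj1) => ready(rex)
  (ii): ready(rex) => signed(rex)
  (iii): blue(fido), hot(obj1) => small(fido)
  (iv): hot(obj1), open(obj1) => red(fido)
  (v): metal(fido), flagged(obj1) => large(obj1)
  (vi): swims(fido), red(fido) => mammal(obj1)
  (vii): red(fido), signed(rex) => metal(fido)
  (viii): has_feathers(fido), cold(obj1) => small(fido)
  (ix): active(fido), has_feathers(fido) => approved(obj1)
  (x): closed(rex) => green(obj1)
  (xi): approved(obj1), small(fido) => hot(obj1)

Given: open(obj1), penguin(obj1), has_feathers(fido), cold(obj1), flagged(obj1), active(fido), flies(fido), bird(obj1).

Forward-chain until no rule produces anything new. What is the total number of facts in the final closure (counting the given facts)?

16

Round 1: (i) [cold(obj1) => ready(rex)]; (viii) [has_feathers(fido), cold(obj1) => small(fido)]; (ix) [active(fido), has_feathers(fido) => approved(obj1)]. Adds ready(rex), small(fido), approved(obj1).
Round 2: (ii) [ready(rex) => signed(rex)]; (xi) [approved(obj1), small(fido) => hot(obj1)]. Adds signed(rex), hot(obj1).
Round 3: (iv) [hot(obj1), open(obj1) => red(fido)]. Adds red(fido).
Round 4: (vii) [red(fido), signed(rex) => metal(fido)]. Adds metal(fido).
Round 5: (v) [metal(fido), flagged(obj1) => large(obj1)]. Adds large(obj1).
Closure: {active(fido), approved(obj1), bird(obj1), cold(obj1), flagged(obj1), flies(fido), has_feathers(fido), hot(obj1), large(obj1), metal(fido), open(obj1), penguin(obj1), ready(rex), red(fido), signed(rex), small(fido)} — 16 facts.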